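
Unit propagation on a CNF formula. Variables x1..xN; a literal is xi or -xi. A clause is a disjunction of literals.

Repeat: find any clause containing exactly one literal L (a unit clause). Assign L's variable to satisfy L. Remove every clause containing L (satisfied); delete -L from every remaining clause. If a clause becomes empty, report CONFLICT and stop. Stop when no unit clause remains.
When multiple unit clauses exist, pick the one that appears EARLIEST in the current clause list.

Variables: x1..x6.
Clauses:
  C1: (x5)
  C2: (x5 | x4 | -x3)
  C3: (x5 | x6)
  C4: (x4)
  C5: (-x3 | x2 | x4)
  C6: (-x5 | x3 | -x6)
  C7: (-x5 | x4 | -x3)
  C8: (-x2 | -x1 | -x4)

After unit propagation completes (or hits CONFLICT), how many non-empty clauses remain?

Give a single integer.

Answer: 2

Derivation:
unit clause [5] forces x5=T; simplify:
  drop -5 from [-5, 3, -6] -> [3, -6]
  drop -5 from [-5, 4, -3] -> [4, -3]
  satisfied 3 clause(s); 5 remain; assigned so far: [5]
unit clause [4] forces x4=T; simplify:
  drop -4 from [-2, -1, -4] -> [-2, -1]
  satisfied 3 clause(s); 2 remain; assigned so far: [4, 5]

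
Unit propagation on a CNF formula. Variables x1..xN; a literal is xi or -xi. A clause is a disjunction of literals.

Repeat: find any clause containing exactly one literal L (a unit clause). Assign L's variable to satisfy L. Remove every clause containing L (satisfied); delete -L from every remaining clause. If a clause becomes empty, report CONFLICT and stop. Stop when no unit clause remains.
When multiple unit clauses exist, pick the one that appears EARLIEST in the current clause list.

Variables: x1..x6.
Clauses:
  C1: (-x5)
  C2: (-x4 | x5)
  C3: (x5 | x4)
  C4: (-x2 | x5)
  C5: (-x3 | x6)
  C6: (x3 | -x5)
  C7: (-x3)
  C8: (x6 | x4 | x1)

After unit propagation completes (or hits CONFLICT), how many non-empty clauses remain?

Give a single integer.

unit clause [-5] forces x5=F; simplify:
  drop 5 from [-4, 5] -> [-4]
  drop 5 from [5, 4] -> [4]
  drop 5 from [-2, 5] -> [-2]
  satisfied 2 clause(s); 6 remain; assigned so far: [5]
unit clause [-4] forces x4=F; simplify:
  drop 4 from [4] -> [] (empty!)
  drop 4 from [6, 4, 1] -> [6, 1]
  satisfied 1 clause(s); 5 remain; assigned so far: [4, 5]
CONFLICT (empty clause)

Answer: 4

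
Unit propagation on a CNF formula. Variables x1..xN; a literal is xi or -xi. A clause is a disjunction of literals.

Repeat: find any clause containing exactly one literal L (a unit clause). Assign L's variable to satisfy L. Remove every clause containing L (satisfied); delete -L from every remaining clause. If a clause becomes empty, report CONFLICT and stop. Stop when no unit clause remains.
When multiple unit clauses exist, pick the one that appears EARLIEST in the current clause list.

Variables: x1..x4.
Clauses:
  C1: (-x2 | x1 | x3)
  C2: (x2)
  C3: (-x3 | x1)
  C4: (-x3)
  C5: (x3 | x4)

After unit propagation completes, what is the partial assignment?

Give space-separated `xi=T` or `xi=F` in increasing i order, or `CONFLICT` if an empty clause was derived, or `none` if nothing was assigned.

unit clause [2] forces x2=T; simplify:
  drop -2 from [-2, 1, 3] -> [1, 3]
  satisfied 1 clause(s); 4 remain; assigned so far: [2]
unit clause [-3] forces x3=F; simplify:
  drop 3 from [1, 3] -> [1]
  drop 3 from [3, 4] -> [4]
  satisfied 2 clause(s); 2 remain; assigned so far: [2, 3]
unit clause [1] forces x1=T; simplify:
  satisfied 1 clause(s); 1 remain; assigned so far: [1, 2, 3]
unit clause [4] forces x4=T; simplify:
  satisfied 1 clause(s); 0 remain; assigned so far: [1, 2, 3, 4]

Answer: x1=T x2=T x3=F x4=T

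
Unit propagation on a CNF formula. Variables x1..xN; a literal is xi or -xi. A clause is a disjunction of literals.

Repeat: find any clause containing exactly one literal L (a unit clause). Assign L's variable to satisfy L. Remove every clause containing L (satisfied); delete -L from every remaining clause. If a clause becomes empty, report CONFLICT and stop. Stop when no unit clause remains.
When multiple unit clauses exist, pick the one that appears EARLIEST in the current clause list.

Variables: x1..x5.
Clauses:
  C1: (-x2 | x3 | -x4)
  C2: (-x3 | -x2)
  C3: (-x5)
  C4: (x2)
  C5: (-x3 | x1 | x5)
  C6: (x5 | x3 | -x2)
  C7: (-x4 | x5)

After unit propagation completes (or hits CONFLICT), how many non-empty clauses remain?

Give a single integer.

Answer: 2

Derivation:
unit clause [-5] forces x5=F; simplify:
  drop 5 from [-3, 1, 5] -> [-3, 1]
  drop 5 from [5, 3, -2] -> [3, -2]
  drop 5 from [-4, 5] -> [-4]
  satisfied 1 clause(s); 6 remain; assigned so far: [5]
unit clause [2] forces x2=T; simplify:
  drop -2 from [-2, 3, -4] -> [3, -4]
  drop -2 from [-3, -2] -> [-3]
  drop -2 from [3, -2] -> [3]
  satisfied 1 clause(s); 5 remain; assigned so far: [2, 5]
unit clause [-3] forces x3=F; simplify:
  drop 3 from [3, -4] -> [-4]
  drop 3 from [3] -> [] (empty!)
  satisfied 2 clause(s); 3 remain; assigned so far: [2, 3, 5]
CONFLICT (empty clause)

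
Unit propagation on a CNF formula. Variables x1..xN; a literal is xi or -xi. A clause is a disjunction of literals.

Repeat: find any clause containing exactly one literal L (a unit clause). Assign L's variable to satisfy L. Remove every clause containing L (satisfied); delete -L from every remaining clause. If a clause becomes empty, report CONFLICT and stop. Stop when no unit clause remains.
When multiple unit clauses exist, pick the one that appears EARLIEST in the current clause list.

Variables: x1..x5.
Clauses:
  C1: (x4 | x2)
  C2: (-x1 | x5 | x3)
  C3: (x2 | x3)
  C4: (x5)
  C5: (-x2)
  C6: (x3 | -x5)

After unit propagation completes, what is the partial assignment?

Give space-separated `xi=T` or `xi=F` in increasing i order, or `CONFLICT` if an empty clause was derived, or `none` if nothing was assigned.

unit clause [5] forces x5=T; simplify:
  drop -5 from [3, -5] -> [3]
  satisfied 2 clause(s); 4 remain; assigned so far: [5]
unit clause [-2] forces x2=F; simplify:
  drop 2 from [4, 2] -> [4]
  drop 2 from [2, 3] -> [3]
  satisfied 1 clause(s); 3 remain; assigned so far: [2, 5]
unit clause [4] forces x4=T; simplify:
  satisfied 1 clause(s); 2 remain; assigned so far: [2, 4, 5]
unit clause [3] forces x3=T; simplify:
  satisfied 2 clause(s); 0 remain; assigned so far: [2, 3, 4, 5]

Answer: x2=F x3=T x4=T x5=T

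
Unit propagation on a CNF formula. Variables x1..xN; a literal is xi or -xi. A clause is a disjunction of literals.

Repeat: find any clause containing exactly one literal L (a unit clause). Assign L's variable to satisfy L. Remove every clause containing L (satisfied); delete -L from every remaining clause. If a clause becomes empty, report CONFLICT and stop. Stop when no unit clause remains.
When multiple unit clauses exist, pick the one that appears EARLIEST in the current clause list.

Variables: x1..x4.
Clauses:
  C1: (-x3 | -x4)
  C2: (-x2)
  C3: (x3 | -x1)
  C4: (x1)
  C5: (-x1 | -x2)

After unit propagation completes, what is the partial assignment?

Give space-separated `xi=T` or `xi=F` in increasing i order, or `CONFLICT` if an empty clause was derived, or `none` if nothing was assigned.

Answer: x1=T x2=F x3=T x4=F

Derivation:
unit clause [-2] forces x2=F; simplify:
  satisfied 2 clause(s); 3 remain; assigned so far: [2]
unit clause [1] forces x1=T; simplify:
  drop -1 from [3, -1] -> [3]
  satisfied 1 clause(s); 2 remain; assigned so far: [1, 2]
unit clause [3] forces x3=T; simplify:
  drop -3 from [-3, -4] -> [-4]
  satisfied 1 clause(s); 1 remain; assigned so far: [1, 2, 3]
unit clause [-4] forces x4=F; simplify:
  satisfied 1 clause(s); 0 remain; assigned so far: [1, 2, 3, 4]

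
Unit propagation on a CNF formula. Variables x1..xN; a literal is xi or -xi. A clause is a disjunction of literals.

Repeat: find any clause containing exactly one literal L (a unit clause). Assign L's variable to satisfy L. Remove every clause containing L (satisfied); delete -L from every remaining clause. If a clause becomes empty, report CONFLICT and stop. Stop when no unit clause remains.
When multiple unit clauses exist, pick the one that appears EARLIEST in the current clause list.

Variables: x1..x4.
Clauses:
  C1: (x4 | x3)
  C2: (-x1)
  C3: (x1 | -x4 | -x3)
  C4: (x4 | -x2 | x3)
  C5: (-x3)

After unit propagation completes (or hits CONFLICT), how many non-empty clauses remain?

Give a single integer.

unit clause [-1] forces x1=F; simplify:
  drop 1 from [1, -4, -3] -> [-4, -3]
  satisfied 1 clause(s); 4 remain; assigned so far: [1]
unit clause [-3] forces x3=F; simplify:
  drop 3 from [4, 3] -> [4]
  drop 3 from [4, -2, 3] -> [4, -2]
  satisfied 2 clause(s); 2 remain; assigned so far: [1, 3]
unit clause [4] forces x4=T; simplify:
  satisfied 2 clause(s); 0 remain; assigned so far: [1, 3, 4]

Answer: 0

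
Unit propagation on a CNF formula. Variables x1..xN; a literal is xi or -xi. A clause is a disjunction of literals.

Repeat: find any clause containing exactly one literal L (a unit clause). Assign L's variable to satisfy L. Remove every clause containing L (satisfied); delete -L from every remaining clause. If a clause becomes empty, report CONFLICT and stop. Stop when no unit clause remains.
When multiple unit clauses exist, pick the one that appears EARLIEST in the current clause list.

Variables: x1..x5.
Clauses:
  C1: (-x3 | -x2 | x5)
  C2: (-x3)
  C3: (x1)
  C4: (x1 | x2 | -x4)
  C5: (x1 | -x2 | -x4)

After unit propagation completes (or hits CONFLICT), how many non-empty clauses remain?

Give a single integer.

unit clause [-3] forces x3=F; simplify:
  satisfied 2 clause(s); 3 remain; assigned so far: [3]
unit clause [1] forces x1=T; simplify:
  satisfied 3 clause(s); 0 remain; assigned so far: [1, 3]

Answer: 0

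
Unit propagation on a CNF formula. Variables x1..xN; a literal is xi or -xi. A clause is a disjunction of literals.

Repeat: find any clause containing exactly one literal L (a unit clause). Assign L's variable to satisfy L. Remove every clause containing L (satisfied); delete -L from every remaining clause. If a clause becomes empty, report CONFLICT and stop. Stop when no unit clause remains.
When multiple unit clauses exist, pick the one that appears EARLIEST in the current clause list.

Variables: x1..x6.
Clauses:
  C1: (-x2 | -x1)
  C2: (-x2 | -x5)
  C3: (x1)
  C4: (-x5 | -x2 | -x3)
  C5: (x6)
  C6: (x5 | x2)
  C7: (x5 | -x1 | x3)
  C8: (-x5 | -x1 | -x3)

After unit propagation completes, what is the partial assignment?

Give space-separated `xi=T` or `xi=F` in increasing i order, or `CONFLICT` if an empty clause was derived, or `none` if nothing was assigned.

unit clause [1] forces x1=T; simplify:
  drop -1 from [-2, -1] -> [-2]
  drop -1 from [5, -1, 3] -> [5, 3]
  drop -1 from [-5, -1, -3] -> [-5, -3]
  satisfied 1 clause(s); 7 remain; assigned so far: [1]
unit clause [-2] forces x2=F; simplify:
  drop 2 from [5, 2] -> [5]
  satisfied 3 clause(s); 4 remain; assigned so far: [1, 2]
unit clause [6] forces x6=T; simplify:
  satisfied 1 clause(s); 3 remain; assigned so far: [1, 2, 6]
unit clause [5] forces x5=T; simplify:
  drop -5 from [-5, -3] -> [-3]
  satisfied 2 clause(s); 1 remain; assigned so far: [1, 2, 5, 6]
unit clause [-3] forces x3=F; simplify:
  satisfied 1 clause(s); 0 remain; assigned so far: [1, 2, 3, 5, 6]

Answer: x1=T x2=F x3=F x5=T x6=T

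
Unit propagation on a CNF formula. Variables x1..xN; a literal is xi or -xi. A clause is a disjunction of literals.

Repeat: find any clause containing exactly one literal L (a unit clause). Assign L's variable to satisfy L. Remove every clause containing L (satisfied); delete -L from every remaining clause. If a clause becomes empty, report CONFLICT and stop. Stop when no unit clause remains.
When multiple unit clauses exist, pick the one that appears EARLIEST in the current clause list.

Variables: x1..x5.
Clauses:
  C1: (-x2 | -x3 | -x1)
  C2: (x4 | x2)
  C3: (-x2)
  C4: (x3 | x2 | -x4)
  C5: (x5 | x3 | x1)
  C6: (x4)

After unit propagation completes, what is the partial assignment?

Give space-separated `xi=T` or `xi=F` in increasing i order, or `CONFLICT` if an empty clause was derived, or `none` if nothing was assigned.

unit clause [-2] forces x2=F; simplify:
  drop 2 from [4, 2] -> [4]
  drop 2 from [3, 2, -4] -> [3, -4]
  satisfied 2 clause(s); 4 remain; assigned so far: [2]
unit clause [4] forces x4=T; simplify:
  drop -4 from [3, -4] -> [3]
  satisfied 2 clause(s); 2 remain; assigned so far: [2, 4]
unit clause [3] forces x3=T; simplify:
  satisfied 2 clause(s); 0 remain; assigned so far: [2, 3, 4]

Answer: x2=F x3=T x4=T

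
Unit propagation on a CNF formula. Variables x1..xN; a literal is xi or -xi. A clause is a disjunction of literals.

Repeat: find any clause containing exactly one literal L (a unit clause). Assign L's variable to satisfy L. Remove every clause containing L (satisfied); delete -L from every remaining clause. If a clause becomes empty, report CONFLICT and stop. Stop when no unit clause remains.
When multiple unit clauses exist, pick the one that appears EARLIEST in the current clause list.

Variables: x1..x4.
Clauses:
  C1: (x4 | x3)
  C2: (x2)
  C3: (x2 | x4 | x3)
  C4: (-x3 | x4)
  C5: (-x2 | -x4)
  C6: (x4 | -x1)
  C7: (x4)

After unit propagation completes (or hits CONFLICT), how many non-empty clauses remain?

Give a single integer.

Answer: 3

Derivation:
unit clause [2] forces x2=T; simplify:
  drop -2 from [-2, -4] -> [-4]
  satisfied 2 clause(s); 5 remain; assigned so far: [2]
unit clause [-4] forces x4=F; simplify:
  drop 4 from [4, 3] -> [3]
  drop 4 from [-3, 4] -> [-3]
  drop 4 from [4, -1] -> [-1]
  drop 4 from [4] -> [] (empty!)
  satisfied 1 clause(s); 4 remain; assigned so far: [2, 4]
CONFLICT (empty clause)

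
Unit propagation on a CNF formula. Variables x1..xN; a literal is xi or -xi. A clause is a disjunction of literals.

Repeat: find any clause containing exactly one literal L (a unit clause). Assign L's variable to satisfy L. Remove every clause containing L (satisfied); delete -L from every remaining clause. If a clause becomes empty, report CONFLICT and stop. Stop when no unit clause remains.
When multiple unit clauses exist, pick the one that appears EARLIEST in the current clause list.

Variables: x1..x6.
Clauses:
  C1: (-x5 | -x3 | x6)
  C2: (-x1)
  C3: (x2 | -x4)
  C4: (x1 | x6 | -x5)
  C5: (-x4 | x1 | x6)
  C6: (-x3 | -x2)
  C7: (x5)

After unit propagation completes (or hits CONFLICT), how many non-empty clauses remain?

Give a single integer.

Answer: 2

Derivation:
unit clause [-1] forces x1=F; simplify:
  drop 1 from [1, 6, -5] -> [6, -5]
  drop 1 from [-4, 1, 6] -> [-4, 6]
  satisfied 1 clause(s); 6 remain; assigned so far: [1]
unit clause [5] forces x5=T; simplify:
  drop -5 from [-5, -3, 6] -> [-3, 6]
  drop -5 from [6, -5] -> [6]
  satisfied 1 clause(s); 5 remain; assigned so far: [1, 5]
unit clause [6] forces x6=T; simplify:
  satisfied 3 clause(s); 2 remain; assigned so far: [1, 5, 6]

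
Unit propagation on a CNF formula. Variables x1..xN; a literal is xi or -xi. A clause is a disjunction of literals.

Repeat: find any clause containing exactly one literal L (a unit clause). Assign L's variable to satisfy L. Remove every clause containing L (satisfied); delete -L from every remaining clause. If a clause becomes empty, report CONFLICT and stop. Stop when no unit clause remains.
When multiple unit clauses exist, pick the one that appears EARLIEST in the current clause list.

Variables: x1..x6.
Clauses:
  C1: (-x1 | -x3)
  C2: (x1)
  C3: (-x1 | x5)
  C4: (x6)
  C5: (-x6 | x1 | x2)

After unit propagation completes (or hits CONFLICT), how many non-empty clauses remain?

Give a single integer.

Answer: 0

Derivation:
unit clause [1] forces x1=T; simplify:
  drop -1 from [-1, -3] -> [-3]
  drop -1 from [-1, 5] -> [5]
  satisfied 2 clause(s); 3 remain; assigned so far: [1]
unit clause [-3] forces x3=F; simplify:
  satisfied 1 clause(s); 2 remain; assigned so far: [1, 3]
unit clause [5] forces x5=T; simplify:
  satisfied 1 clause(s); 1 remain; assigned so far: [1, 3, 5]
unit clause [6] forces x6=T; simplify:
  satisfied 1 clause(s); 0 remain; assigned so far: [1, 3, 5, 6]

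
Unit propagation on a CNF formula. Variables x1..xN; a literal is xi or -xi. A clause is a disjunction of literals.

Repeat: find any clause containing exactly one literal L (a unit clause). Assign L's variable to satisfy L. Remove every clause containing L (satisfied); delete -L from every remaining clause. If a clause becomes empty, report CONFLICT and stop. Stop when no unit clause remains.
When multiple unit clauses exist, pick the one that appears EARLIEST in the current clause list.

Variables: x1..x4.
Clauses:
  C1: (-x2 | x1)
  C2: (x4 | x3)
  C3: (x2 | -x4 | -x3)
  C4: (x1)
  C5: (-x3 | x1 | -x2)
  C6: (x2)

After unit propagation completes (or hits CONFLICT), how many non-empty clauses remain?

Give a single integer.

unit clause [1] forces x1=T; simplify:
  satisfied 3 clause(s); 3 remain; assigned so far: [1]
unit clause [2] forces x2=T; simplify:
  satisfied 2 clause(s); 1 remain; assigned so far: [1, 2]

Answer: 1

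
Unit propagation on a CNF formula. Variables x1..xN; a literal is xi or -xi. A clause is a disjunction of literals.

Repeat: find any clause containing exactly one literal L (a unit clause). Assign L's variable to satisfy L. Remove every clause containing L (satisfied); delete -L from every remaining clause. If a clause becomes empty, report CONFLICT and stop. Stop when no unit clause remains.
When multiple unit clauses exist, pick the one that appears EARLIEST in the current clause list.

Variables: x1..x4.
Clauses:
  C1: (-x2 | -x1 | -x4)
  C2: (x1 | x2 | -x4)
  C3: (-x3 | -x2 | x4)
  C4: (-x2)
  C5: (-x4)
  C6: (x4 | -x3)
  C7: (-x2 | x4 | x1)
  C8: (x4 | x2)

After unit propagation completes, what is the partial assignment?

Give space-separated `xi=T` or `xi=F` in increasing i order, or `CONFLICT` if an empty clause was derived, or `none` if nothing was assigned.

unit clause [-2] forces x2=F; simplify:
  drop 2 from [1, 2, -4] -> [1, -4]
  drop 2 from [4, 2] -> [4]
  satisfied 4 clause(s); 4 remain; assigned so far: [2]
unit clause [-4] forces x4=F; simplify:
  drop 4 from [4, -3] -> [-3]
  drop 4 from [4] -> [] (empty!)
  satisfied 2 clause(s); 2 remain; assigned so far: [2, 4]
CONFLICT (empty clause)

Answer: CONFLICT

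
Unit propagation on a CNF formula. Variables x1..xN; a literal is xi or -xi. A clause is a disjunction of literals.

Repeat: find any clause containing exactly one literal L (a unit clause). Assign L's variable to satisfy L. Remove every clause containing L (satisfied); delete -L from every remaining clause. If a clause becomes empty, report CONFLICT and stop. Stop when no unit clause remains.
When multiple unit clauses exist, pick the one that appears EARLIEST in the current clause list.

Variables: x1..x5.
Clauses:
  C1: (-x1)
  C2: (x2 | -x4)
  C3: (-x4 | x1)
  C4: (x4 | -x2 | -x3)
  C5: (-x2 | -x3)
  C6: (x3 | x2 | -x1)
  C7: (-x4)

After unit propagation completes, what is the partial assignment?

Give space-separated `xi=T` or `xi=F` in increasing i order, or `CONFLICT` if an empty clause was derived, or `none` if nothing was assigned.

Answer: x1=F x4=F

Derivation:
unit clause [-1] forces x1=F; simplify:
  drop 1 from [-4, 1] -> [-4]
  satisfied 2 clause(s); 5 remain; assigned so far: [1]
unit clause [-4] forces x4=F; simplify:
  drop 4 from [4, -2, -3] -> [-2, -3]
  satisfied 3 clause(s); 2 remain; assigned so far: [1, 4]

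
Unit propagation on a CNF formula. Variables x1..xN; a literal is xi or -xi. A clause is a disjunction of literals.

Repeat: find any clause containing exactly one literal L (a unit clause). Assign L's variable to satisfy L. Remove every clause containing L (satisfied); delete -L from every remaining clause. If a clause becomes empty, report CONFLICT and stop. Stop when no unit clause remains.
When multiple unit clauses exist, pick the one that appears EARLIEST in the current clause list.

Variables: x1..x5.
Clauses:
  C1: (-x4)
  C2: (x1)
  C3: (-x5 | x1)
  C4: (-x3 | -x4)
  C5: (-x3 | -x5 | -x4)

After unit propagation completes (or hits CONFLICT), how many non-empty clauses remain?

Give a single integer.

Answer: 0

Derivation:
unit clause [-4] forces x4=F; simplify:
  satisfied 3 clause(s); 2 remain; assigned so far: [4]
unit clause [1] forces x1=T; simplify:
  satisfied 2 clause(s); 0 remain; assigned so far: [1, 4]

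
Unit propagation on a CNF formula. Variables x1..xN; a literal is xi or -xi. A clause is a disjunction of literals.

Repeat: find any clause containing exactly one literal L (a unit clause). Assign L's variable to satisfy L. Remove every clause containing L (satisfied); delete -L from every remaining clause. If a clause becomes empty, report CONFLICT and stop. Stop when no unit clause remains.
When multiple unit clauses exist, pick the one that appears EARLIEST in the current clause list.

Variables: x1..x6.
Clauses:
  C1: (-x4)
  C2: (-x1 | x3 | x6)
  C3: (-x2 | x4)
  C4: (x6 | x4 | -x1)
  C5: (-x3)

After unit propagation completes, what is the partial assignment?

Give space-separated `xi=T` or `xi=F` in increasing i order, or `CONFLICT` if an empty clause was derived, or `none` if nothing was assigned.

unit clause [-4] forces x4=F; simplify:
  drop 4 from [-2, 4] -> [-2]
  drop 4 from [6, 4, -1] -> [6, -1]
  satisfied 1 clause(s); 4 remain; assigned so far: [4]
unit clause [-2] forces x2=F; simplify:
  satisfied 1 clause(s); 3 remain; assigned so far: [2, 4]
unit clause [-3] forces x3=F; simplify:
  drop 3 from [-1, 3, 6] -> [-1, 6]
  satisfied 1 clause(s); 2 remain; assigned so far: [2, 3, 4]

Answer: x2=F x3=F x4=F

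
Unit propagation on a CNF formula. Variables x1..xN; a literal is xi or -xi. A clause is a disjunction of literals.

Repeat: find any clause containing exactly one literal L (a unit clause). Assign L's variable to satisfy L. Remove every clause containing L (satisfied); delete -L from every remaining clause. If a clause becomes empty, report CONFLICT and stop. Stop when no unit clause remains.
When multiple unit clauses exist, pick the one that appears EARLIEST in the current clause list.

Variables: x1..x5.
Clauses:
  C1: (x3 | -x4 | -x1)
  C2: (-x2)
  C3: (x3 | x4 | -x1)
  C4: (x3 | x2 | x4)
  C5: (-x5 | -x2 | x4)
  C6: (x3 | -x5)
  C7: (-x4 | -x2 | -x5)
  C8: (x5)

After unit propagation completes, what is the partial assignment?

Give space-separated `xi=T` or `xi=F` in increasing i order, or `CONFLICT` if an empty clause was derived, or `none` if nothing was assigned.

unit clause [-2] forces x2=F; simplify:
  drop 2 from [3, 2, 4] -> [3, 4]
  satisfied 3 clause(s); 5 remain; assigned so far: [2]
unit clause [5] forces x5=T; simplify:
  drop -5 from [3, -5] -> [3]
  satisfied 1 clause(s); 4 remain; assigned so far: [2, 5]
unit clause [3] forces x3=T; simplify:
  satisfied 4 clause(s); 0 remain; assigned so far: [2, 3, 5]

Answer: x2=F x3=T x5=T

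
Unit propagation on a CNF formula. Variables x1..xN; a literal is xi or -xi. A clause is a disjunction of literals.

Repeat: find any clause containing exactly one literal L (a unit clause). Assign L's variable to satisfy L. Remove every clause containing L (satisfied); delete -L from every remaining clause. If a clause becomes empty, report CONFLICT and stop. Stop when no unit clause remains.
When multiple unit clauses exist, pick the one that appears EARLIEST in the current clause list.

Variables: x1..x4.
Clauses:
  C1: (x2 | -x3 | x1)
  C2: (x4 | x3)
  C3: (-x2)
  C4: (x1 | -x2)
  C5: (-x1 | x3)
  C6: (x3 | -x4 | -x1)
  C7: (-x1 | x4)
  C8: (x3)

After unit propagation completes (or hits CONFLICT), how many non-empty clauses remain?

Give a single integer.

Answer: 0

Derivation:
unit clause [-2] forces x2=F; simplify:
  drop 2 from [2, -3, 1] -> [-3, 1]
  satisfied 2 clause(s); 6 remain; assigned so far: [2]
unit clause [3] forces x3=T; simplify:
  drop -3 from [-3, 1] -> [1]
  satisfied 4 clause(s); 2 remain; assigned so far: [2, 3]
unit clause [1] forces x1=T; simplify:
  drop -1 from [-1, 4] -> [4]
  satisfied 1 clause(s); 1 remain; assigned so far: [1, 2, 3]
unit clause [4] forces x4=T; simplify:
  satisfied 1 clause(s); 0 remain; assigned so far: [1, 2, 3, 4]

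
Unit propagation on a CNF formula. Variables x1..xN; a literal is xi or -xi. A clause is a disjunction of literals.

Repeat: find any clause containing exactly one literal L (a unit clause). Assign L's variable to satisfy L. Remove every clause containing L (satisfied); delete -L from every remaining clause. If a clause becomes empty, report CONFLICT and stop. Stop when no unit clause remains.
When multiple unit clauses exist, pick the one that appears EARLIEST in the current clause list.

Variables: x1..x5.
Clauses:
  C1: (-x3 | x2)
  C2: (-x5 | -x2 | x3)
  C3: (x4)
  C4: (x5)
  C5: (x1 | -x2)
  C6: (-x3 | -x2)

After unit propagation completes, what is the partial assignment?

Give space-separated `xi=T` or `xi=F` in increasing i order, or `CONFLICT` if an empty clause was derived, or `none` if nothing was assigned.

unit clause [4] forces x4=T; simplify:
  satisfied 1 clause(s); 5 remain; assigned so far: [4]
unit clause [5] forces x5=T; simplify:
  drop -5 from [-5, -2, 3] -> [-2, 3]
  satisfied 1 clause(s); 4 remain; assigned so far: [4, 5]

Answer: x4=T x5=T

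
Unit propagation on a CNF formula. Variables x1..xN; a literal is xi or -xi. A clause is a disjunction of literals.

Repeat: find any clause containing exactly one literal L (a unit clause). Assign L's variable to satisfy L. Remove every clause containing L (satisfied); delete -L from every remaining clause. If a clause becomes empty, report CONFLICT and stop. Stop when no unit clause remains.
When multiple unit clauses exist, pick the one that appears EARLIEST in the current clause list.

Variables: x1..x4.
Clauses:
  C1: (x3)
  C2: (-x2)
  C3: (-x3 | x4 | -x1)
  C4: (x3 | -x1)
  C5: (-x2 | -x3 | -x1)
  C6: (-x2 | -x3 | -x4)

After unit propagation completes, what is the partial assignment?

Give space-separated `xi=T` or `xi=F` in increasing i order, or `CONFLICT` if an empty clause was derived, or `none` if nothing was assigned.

unit clause [3] forces x3=T; simplify:
  drop -3 from [-3, 4, -1] -> [4, -1]
  drop -3 from [-2, -3, -1] -> [-2, -1]
  drop -3 from [-2, -3, -4] -> [-2, -4]
  satisfied 2 clause(s); 4 remain; assigned so far: [3]
unit clause [-2] forces x2=F; simplify:
  satisfied 3 clause(s); 1 remain; assigned so far: [2, 3]

Answer: x2=F x3=T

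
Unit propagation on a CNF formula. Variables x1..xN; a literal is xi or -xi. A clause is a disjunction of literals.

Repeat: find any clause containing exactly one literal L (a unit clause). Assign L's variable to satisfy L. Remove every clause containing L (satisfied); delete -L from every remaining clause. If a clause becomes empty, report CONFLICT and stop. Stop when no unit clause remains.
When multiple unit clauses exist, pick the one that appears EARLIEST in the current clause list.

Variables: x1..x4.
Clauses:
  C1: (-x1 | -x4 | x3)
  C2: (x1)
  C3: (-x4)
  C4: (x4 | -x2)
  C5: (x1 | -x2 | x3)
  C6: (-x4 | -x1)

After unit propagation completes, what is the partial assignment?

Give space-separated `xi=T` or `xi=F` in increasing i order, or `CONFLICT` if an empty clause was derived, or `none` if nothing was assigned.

Answer: x1=T x2=F x4=F

Derivation:
unit clause [1] forces x1=T; simplify:
  drop -1 from [-1, -4, 3] -> [-4, 3]
  drop -1 from [-4, -1] -> [-4]
  satisfied 2 clause(s); 4 remain; assigned so far: [1]
unit clause [-4] forces x4=F; simplify:
  drop 4 from [4, -2] -> [-2]
  satisfied 3 clause(s); 1 remain; assigned so far: [1, 4]
unit clause [-2] forces x2=F; simplify:
  satisfied 1 clause(s); 0 remain; assigned so far: [1, 2, 4]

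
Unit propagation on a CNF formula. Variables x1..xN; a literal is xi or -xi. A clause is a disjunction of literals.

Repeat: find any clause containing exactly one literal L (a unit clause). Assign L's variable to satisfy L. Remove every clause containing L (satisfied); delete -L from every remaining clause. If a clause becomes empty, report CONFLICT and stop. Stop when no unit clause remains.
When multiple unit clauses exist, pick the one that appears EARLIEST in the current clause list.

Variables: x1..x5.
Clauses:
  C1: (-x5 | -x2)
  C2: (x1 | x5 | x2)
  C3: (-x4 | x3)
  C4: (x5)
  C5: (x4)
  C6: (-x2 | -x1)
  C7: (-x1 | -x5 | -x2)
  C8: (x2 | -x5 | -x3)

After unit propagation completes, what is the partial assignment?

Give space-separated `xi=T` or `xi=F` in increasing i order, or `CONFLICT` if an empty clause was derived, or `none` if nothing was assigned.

Answer: CONFLICT

Derivation:
unit clause [5] forces x5=T; simplify:
  drop -5 from [-5, -2] -> [-2]
  drop -5 from [-1, -5, -2] -> [-1, -2]
  drop -5 from [2, -5, -3] -> [2, -3]
  satisfied 2 clause(s); 6 remain; assigned so far: [5]
unit clause [-2] forces x2=F; simplify:
  drop 2 from [2, -3] -> [-3]
  satisfied 3 clause(s); 3 remain; assigned so far: [2, 5]
unit clause [4] forces x4=T; simplify:
  drop -4 from [-4, 3] -> [3]
  satisfied 1 clause(s); 2 remain; assigned so far: [2, 4, 5]
unit clause [3] forces x3=T; simplify:
  drop -3 from [-3] -> [] (empty!)
  satisfied 1 clause(s); 1 remain; assigned so far: [2, 3, 4, 5]
CONFLICT (empty clause)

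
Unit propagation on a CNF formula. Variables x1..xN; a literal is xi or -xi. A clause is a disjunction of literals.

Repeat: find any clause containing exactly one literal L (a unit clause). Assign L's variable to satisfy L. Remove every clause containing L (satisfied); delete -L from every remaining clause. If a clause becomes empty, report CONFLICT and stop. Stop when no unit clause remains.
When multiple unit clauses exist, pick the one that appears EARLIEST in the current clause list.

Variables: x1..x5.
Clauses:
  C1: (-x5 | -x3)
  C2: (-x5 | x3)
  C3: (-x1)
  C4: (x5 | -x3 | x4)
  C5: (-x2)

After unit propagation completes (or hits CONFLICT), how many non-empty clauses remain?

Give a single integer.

unit clause [-1] forces x1=F; simplify:
  satisfied 1 clause(s); 4 remain; assigned so far: [1]
unit clause [-2] forces x2=F; simplify:
  satisfied 1 clause(s); 3 remain; assigned so far: [1, 2]

Answer: 3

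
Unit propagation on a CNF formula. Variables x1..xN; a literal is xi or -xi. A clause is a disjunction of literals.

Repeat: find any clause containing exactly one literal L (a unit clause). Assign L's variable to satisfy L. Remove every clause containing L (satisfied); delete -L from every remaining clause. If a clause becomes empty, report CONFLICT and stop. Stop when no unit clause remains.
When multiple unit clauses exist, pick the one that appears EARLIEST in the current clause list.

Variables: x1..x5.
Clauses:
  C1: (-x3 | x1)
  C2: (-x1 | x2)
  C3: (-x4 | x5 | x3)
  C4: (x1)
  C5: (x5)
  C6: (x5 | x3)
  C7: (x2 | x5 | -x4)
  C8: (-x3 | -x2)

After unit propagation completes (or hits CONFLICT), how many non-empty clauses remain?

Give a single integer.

unit clause [1] forces x1=T; simplify:
  drop -1 from [-1, 2] -> [2]
  satisfied 2 clause(s); 6 remain; assigned so far: [1]
unit clause [2] forces x2=T; simplify:
  drop -2 from [-3, -2] -> [-3]
  satisfied 2 clause(s); 4 remain; assigned so far: [1, 2]
unit clause [5] forces x5=T; simplify:
  satisfied 3 clause(s); 1 remain; assigned so far: [1, 2, 5]
unit clause [-3] forces x3=F; simplify:
  satisfied 1 clause(s); 0 remain; assigned so far: [1, 2, 3, 5]

Answer: 0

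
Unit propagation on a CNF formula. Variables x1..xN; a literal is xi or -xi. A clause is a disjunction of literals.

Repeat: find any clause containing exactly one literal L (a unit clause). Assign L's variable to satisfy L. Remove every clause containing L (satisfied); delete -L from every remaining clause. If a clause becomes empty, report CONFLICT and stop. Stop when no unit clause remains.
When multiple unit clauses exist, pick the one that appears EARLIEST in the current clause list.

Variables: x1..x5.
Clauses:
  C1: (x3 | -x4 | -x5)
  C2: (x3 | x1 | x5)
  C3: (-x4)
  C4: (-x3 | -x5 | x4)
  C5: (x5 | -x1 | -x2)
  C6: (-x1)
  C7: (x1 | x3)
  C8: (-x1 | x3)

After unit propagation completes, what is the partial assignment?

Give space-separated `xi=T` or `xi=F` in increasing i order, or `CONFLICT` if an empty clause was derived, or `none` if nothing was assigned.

unit clause [-4] forces x4=F; simplify:
  drop 4 from [-3, -5, 4] -> [-3, -5]
  satisfied 2 clause(s); 6 remain; assigned so far: [4]
unit clause [-1] forces x1=F; simplify:
  drop 1 from [3, 1, 5] -> [3, 5]
  drop 1 from [1, 3] -> [3]
  satisfied 3 clause(s); 3 remain; assigned so far: [1, 4]
unit clause [3] forces x3=T; simplify:
  drop -3 from [-3, -5] -> [-5]
  satisfied 2 clause(s); 1 remain; assigned so far: [1, 3, 4]
unit clause [-5] forces x5=F; simplify:
  satisfied 1 clause(s); 0 remain; assigned so far: [1, 3, 4, 5]

Answer: x1=F x3=T x4=F x5=F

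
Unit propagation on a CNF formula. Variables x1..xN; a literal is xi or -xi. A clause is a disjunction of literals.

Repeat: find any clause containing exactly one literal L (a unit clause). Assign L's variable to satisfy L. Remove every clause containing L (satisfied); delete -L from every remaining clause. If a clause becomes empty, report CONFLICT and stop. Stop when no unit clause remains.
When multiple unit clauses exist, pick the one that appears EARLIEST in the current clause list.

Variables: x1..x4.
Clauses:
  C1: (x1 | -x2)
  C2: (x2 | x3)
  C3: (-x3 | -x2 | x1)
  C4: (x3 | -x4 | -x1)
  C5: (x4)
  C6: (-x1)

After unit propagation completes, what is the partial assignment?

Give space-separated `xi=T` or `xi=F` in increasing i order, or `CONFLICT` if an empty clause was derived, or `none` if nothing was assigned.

unit clause [4] forces x4=T; simplify:
  drop -4 from [3, -4, -1] -> [3, -1]
  satisfied 1 clause(s); 5 remain; assigned so far: [4]
unit clause [-1] forces x1=F; simplify:
  drop 1 from [1, -2] -> [-2]
  drop 1 from [-3, -2, 1] -> [-3, -2]
  satisfied 2 clause(s); 3 remain; assigned so far: [1, 4]
unit clause [-2] forces x2=F; simplify:
  drop 2 from [2, 3] -> [3]
  satisfied 2 clause(s); 1 remain; assigned so far: [1, 2, 4]
unit clause [3] forces x3=T; simplify:
  satisfied 1 clause(s); 0 remain; assigned so far: [1, 2, 3, 4]

Answer: x1=F x2=F x3=T x4=T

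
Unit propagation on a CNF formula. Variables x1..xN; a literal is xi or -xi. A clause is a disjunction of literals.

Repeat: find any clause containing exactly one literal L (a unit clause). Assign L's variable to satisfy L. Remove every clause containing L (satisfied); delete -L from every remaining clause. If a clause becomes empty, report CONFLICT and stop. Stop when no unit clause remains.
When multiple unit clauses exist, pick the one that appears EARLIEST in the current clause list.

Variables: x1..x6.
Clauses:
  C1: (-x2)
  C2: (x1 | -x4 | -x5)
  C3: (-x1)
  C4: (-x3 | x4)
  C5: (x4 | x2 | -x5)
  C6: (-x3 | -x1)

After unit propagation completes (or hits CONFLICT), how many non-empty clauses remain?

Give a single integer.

Answer: 3

Derivation:
unit clause [-2] forces x2=F; simplify:
  drop 2 from [4, 2, -5] -> [4, -5]
  satisfied 1 clause(s); 5 remain; assigned so far: [2]
unit clause [-1] forces x1=F; simplify:
  drop 1 from [1, -4, -5] -> [-4, -5]
  satisfied 2 clause(s); 3 remain; assigned so far: [1, 2]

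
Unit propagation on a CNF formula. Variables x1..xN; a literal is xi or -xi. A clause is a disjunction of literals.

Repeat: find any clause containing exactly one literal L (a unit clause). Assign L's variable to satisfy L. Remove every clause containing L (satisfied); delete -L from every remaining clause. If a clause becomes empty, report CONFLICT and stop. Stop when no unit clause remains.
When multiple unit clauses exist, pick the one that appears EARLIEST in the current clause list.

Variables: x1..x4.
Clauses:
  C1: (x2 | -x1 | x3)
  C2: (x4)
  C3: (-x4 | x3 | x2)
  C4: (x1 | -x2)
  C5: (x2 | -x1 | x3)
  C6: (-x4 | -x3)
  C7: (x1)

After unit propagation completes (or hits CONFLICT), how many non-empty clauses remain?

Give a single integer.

unit clause [4] forces x4=T; simplify:
  drop -4 from [-4, 3, 2] -> [3, 2]
  drop -4 from [-4, -3] -> [-3]
  satisfied 1 clause(s); 6 remain; assigned so far: [4]
unit clause [-3] forces x3=F; simplify:
  drop 3 from [2, -1, 3] -> [2, -1]
  drop 3 from [3, 2] -> [2]
  drop 3 from [2, -1, 3] -> [2, -1]
  satisfied 1 clause(s); 5 remain; assigned so far: [3, 4]
unit clause [2] forces x2=T; simplify:
  drop -2 from [1, -2] -> [1]
  satisfied 3 clause(s); 2 remain; assigned so far: [2, 3, 4]
unit clause [1] forces x1=T; simplify:
  satisfied 2 clause(s); 0 remain; assigned so far: [1, 2, 3, 4]

Answer: 0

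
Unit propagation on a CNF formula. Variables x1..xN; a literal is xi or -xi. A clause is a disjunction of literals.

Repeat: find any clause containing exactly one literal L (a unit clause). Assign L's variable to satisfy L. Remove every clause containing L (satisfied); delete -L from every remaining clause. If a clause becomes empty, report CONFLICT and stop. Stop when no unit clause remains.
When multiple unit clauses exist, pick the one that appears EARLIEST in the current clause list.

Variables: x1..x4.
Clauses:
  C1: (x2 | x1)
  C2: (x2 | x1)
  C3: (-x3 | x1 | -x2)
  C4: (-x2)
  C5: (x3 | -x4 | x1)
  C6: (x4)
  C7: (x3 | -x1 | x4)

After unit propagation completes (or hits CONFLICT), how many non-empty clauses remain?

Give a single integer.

Answer: 0

Derivation:
unit clause [-2] forces x2=F; simplify:
  drop 2 from [2, 1] -> [1]
  drop 2 from [2, 1] -> [1]
  satisfied 2 clause(s); 5 remain; assigned so far: [2]
unit clause [1] forces x1=T; simplify:
  drop -1 from [3, -1, 4] -> [3, 4]
  satisfied 3 clause(s); 2 remain; assigned so far: [1, 2]
unit clause [4] forces x4=T; simplify:
  satisfied 2 clause(s); 0 remain; assigned so far: [1, 2, 4]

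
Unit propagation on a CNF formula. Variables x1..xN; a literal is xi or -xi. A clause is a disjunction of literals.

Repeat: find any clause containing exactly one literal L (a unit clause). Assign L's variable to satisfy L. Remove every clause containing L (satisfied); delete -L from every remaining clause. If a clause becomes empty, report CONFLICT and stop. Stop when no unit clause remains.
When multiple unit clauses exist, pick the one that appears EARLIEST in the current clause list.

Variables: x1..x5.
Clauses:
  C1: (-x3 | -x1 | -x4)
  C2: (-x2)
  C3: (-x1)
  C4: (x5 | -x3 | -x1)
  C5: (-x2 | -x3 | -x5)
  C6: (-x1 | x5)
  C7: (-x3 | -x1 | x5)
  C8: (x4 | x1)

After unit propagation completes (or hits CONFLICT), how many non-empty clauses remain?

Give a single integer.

unit clause [-2] forces x2=F; simplify:
  satisfied 2 clause(s); 6 remain; assigned so far: [2]
unit clause [-1] forces x1=F; simplify:
  drop 1 from [4, 1] -> [4]
  satisfied 5 clause(s); 1 remain; assigned so far: [1, 2]
unit clause [4] forces x4=T; simplify:
  satisfied 1 clause(s); 0 remain; assigned so far: [1, 2, 4]

Answer: 0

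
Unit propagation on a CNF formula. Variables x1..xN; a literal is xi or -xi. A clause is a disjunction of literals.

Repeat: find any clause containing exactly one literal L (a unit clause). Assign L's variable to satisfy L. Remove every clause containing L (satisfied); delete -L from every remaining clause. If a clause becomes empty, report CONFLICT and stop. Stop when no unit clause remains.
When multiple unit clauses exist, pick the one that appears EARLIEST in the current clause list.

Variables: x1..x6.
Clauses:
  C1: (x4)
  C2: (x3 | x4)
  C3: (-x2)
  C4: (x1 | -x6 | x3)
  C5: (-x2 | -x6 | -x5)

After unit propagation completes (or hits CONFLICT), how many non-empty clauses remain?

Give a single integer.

Answer: 1

Derivation:
unit clause [4] forces x4=T; simplify:
  satisfied 2 clause(s); 3 remain; assigned so far: [4]
unit clause [-2] forces x2=F; simplify:
  satisfied 2 clause(s); 1 remain; assigned so far: [2, 4]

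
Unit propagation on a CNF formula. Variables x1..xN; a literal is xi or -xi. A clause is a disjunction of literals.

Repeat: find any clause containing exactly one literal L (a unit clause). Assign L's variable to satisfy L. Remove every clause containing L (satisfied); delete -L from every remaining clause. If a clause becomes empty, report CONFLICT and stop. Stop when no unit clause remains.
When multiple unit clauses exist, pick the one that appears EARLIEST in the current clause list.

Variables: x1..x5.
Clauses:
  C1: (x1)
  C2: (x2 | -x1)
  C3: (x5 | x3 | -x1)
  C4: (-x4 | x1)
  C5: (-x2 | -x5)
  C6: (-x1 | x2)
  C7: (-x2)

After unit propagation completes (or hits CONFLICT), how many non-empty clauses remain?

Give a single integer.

unit clause [1] forces x1=T; simplify:
  drop -1 from [2, -1] -> [2]
  drop -1 from [5, 3, -1] -> [5, 3]
  drop -1 from [-1, 2] -> [2]
  satisfied 2 clause(s); 5 remain; assigned so far: [1]
unit clause [2] forces x2=T; simplify:
  drop -2 from [-2, -5] -> [-5]
  drop -2 from [-2] -> [] (empty!)
  satisfied 2 clause(s); 3 remain; assigned so far: [1, 2]
CONFLICT (empty clause)

Answer: 2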